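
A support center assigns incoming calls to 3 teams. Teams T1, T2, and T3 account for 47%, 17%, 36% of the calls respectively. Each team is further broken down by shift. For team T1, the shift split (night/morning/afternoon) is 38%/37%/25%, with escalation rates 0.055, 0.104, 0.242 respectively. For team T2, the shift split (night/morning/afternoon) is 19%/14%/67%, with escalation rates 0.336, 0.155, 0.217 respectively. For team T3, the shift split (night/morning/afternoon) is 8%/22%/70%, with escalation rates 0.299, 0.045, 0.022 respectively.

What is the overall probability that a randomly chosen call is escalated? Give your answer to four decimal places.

0.1133

P(E|T1) = 0.38·0.055 + 0.37·0.104 + 0.25·0.242 = 0.0209 + 0.03848 + 0.0605 = 0.11988
P(E|T2) = 0.19·0.336 + 0.14·0.155 + 0.67·0.217 = 0.06384 + 0.0217 + 0.14539 = 0.23093
P(E|T3) = 0.08·0.299 + 0.22·0.045 + 0.7·0.022 = 0.02392 + 0.0099 + 0.0154 = 0.04922
Then overall,
P(E) = 0.47·0.11988 + 0.17·0.23093 + 0.36·0.04922
      = 0.0563436 + 0.0392581 + 0.0177192 = 0.1133209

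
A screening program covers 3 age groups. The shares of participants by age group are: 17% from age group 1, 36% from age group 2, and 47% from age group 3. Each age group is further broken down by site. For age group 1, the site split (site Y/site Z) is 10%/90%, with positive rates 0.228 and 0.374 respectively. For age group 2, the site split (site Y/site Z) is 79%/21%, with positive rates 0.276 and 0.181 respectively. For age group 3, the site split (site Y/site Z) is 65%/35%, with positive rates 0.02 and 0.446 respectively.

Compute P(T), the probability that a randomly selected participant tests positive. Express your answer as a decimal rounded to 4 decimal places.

P(T|1) = 0.1·0.228 + 0.9·0.374 = 0.0228 + 0.3366 = 0.3594
P(T|2) = 0.79·0.276 + 0.21·0.181 = 0.21804 + 0.03801 = 0.25605
P(T|3) = 0.65·0.02 + 0.35·0.446 = 0.013 + 0.1561 = 0.1691
By total probability over the outer partition,
P(T) = 0.17·0.3594 + 0.36·0.25605 + 0.47·0.1691
      = 0.061098 + 0.092178 + 0.079477 = 0.232753

P(T) ≈ 0.2328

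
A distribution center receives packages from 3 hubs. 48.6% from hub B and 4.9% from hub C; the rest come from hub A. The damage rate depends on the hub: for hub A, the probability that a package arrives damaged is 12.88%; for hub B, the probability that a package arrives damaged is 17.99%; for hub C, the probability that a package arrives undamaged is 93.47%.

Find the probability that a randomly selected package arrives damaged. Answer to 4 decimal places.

P(D) ≈ 0.1505

P(A) = 1 − (0.486 + 0.049) = 0.465.
P(D|C) = 1 − 0.9347 = 0.0653.
P(D) = P(D|A)·P(A) + P(D|B)·P(B) + P(D|C)·P(C)
      = 0.1288·0.465 + 0.1799·0.486 + 0.0653·0.049
      = 0.059892 + 0.0874314 + 0.0031997 = 0.1505231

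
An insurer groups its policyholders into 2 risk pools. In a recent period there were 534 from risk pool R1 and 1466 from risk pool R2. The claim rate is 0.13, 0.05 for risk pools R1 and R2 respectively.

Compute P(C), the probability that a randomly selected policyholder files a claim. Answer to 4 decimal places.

P(C) ≈ 0.0714

Total: 534 + 1466 = 2000.
P(R1) = 534/2000 = 0.267. P(R2) = 1466/2000 = 0.733.
P(C) = P(C|R1)·P(R1) + P(C|R2)·P(R2)
      = 0.13·0.267 + 0.05·0.733
      = 0.03471 + 0.03665 = 0.07136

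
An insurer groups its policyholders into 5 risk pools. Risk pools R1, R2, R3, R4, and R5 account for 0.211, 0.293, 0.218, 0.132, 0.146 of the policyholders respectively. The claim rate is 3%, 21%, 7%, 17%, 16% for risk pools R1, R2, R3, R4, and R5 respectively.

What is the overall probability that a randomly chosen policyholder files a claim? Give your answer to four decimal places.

P(C) = P(C|R1)·P(R1) + P(C|R2)·P(R2) + P(C|R3)·P(R3) + P(C|R4)·P(R4) + P(C|R5)·P(R5)
      = 0.03·0.211 + 0.21·0.293 + 0.07·0.218 + 0.17·0.132 + 0.16·0.146
      = 0.00633 + 0.06153 + 0.01526 + 0.02244 + 0.02336 = 0.12892

0.1289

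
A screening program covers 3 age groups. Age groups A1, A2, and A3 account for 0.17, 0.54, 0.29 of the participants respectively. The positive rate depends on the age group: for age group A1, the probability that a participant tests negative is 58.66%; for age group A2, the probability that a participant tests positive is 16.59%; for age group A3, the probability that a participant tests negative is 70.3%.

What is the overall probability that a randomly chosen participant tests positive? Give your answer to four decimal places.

P(T|A1) = 1 − 0.5866 = 0.4134.
P(T|A3) = 1 − 0.703 = 0.297.
P(T) = P(T|A1)·P(A1) + P(T|A2)·P(A2) + P(T|A3)·P(A3)
      = 0.4134·0.17 + 0.1659·0.54 + 0.297·0.29
      = 0.070278 + 0.089586 + 0.08613 = 0.245994

P(T) ≈ 0.2460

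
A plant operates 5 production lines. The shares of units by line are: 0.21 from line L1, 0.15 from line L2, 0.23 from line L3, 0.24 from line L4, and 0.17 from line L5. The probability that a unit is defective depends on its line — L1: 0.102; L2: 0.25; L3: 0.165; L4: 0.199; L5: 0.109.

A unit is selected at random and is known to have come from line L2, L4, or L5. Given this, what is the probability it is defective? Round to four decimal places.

P(D|S) ≈ 0.1853

Let S = {L2, L4, L5}.
P(S) = 0.15 + 0.24 + 0.17 = 0.56.
P(D ∩ S) = 0.25·0.15 + 0.199·0.24 + 0.109·0.17 = 0.0375 + 0.04776 + 0.01853 = 0.10379.
P(D | S) = 0.10379 / 0.56 = 0.185339…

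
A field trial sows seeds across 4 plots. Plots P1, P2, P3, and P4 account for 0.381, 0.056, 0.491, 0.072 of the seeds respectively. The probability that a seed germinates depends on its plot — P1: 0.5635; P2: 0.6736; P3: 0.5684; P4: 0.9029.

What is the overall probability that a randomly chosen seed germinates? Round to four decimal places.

P(G) ≈ 0.5965

P(G) = P(G|P1)·P(P1) + P(G|P2)·P(P2) + P(G|P3)·P(P3) + P(G|P4)·P(P4)
      = 0.5635·0.381 + 0.6736·0.056 + 0.5684·0.491 + 0.9029·0.072
      = 0.2146935 + 0.0377216 + 0.2790844 + 0.0650088 = 0.5965083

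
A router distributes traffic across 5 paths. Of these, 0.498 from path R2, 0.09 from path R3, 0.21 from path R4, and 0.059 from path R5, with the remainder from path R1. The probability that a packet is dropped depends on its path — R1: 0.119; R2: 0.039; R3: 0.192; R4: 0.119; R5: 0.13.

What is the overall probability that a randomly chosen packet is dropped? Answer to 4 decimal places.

P(L) ≈ 0.0864

P(R1) = 1 − (0.498 + 0.09 + 0.21 + 0.059) = 0.143.
P(L) = P(L|R1)·P(R1) + P(L|R2)·P(R2) + P(L|R3)·P(R3) + P(L|R4)·P(R4) + P(L|R5)·P(R5)
      = 0.119·0.143 + 0.039·0.498 + 0.192·0.09 + 0.119·0.21 + 0.13·0.059
      = 0.017017 + 0.019422 + 0.01728 + 0.02499 + 0.00767 = 0.086379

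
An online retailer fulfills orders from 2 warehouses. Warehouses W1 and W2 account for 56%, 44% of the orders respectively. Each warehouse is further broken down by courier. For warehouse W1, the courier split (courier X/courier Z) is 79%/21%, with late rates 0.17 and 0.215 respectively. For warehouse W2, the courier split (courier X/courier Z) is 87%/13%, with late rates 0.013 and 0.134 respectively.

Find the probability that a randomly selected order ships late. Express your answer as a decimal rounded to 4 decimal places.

P(L|W1) = 0.79·0.17 + 0.21·0.215 = 0.1343 + 0.04515 = 0.17945
P(L|W2) = 0.87·0.013 + 0.13·0.134 = 0.01131 + 0.01742 = 0.02873
Then overall,
P(L) = 0.56·0.17945 + 0.44·0.02873
      = 0.100492 + 0.0126412 = 0.1131332

P(L) ≈ 0.1131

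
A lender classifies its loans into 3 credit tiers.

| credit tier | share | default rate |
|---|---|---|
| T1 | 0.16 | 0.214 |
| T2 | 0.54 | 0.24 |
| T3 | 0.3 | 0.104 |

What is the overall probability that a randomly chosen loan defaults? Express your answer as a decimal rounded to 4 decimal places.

P(D) = P(D|T1)·P(T1) + P(D|T2)·P(T2) + P(D|T3)·P(T3)
      = 0.214·0.16 + 0.24·0.54 + 0.104·0.3
      = 0.03424 + 0.1296 + 0.0312 = 0.19504

P(D) ≈ 0.1950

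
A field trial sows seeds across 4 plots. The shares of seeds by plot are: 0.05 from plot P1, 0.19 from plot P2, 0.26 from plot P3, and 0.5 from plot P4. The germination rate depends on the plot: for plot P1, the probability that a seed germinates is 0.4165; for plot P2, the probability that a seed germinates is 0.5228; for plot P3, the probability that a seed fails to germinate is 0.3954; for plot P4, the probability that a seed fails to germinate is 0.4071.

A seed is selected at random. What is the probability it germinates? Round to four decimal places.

P(G) ≈ 0.5738

P(G|P3) = 1 − 0.3954 = 0.6046.
P(G|P4) = 1 − 0.4071 = 0.5929.
P(G) = P(G|P1)·P(P1) + P(G|P2)·P(P2) + P(G|P3)·P(P3) + P(G|P4)·P(P4)
      = 0.4165·0.05 + 0.5228·0.19 + 0.6046·0.26 + 0.5929·0.5
      = 0.020825 + 0.099332 + 0.157196 + 0.29645 = 0.573803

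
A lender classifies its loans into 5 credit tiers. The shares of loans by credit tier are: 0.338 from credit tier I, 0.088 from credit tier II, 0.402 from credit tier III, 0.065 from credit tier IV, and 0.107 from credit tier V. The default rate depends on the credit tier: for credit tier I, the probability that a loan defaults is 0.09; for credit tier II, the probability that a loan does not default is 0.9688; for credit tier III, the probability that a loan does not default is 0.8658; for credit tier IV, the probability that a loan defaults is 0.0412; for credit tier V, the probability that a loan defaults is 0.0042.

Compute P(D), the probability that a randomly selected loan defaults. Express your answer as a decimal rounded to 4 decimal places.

0.0902

P(D|II) = 1 − 0.9688 = 0.0312.
P(D|III) = 1 − 0.8658 = 0.1342.
By the law of total probability,
P(D) = P(D|I)·P(I) + P(D|II)·P(II) + P(D|III)·P(III) + P(D|IV)·P(IV) + P(D|V)·P(V)
      = 0.09·0.338 + 0.0312·0.088 + 0.1342·0.402 + 0.0412·0.065 + 0.0042·0.107
      = 0.03042 + 0.0027456 + 0.0539484 + 0.002678 + 0.0004494 = 0.0902414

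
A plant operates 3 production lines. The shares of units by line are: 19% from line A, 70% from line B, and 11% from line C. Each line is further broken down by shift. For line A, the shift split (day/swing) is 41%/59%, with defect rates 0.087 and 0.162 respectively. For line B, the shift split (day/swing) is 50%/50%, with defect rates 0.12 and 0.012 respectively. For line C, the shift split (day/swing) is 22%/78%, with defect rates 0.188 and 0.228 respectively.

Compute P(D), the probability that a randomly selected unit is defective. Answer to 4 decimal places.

P(D) ≈ 0.0952

P(D|A) = 0.41·0.087 + 0.59·0.162 = 0.03567 + 0.09558 = 0.13125
P(D|B) = 0.5·0.12 + 0.5·0.012 = 0.06 + 0.006 = 0.066
P(D|C) = 0.22·0.188 + 0.78·0.228 = 0.04136 + 0.17784 = 0.2192
Then overall,
P(D) = 0.19·0.13125 + 0.7·0.066 + 0.11·0.2192
      = 0.0249375 + 0.0462 + 0.024112 = 0.0952495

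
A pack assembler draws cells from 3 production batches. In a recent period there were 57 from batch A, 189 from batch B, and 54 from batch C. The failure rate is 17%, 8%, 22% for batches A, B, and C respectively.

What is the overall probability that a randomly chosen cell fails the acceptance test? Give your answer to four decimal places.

Total: 57 + 189 + 54 = 300.
P(A) = 57/300 = 0.19. P(B) = 189/300 = 0.63. P(C) = 54/300 = 0.18.
Summing over the partition,
P(F) = P(F|A)·P(A) + P(F|B)·P(B) + P(F|C)·P(C)
      = 0.17·0.19 + 0.08·0.63 + 0.22·0.18
      = 0.0323 + 0.0504 + 0.0396 = 0.1223

0.1223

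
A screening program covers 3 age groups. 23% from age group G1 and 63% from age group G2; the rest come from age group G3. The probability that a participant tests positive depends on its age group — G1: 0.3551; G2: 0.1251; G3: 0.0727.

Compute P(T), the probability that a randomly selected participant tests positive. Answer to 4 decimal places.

P(G3) = 1 − (0.23 + 0.63) = 0.14.
Using total probability over the partition,
P(T) = P(T|G1)·P(G1) + P(T|G2)·P(G2) + P(T|G3)·P(G3)
      = 0.3551·0.23 + 0.1251·0.63 + 0.0727·0.14
      = 0.081673 + 0.078813 + 0.010178 = 0.170664

P(T) ≈ 0.1707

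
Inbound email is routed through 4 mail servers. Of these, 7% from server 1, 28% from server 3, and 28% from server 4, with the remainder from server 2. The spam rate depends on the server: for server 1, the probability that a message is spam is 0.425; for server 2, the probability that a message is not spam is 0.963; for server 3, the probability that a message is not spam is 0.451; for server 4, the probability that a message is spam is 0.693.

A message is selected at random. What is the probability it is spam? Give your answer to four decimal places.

P(2) = 1 − (0.07 + 0.28 + 0.28) = 0.37.
P(S|2) = 1 − 0.963 = 0.037.
P(S|3) = 1 − 0.451 = 0.549.
By the law of total probability,
P(S) = P(S|1)·P(1) + P(S|2)·P(2) + P(S|3)·P(3) + P(S|4)·P(4)
      = 0.425·0.07 + 0.037·0.37 + 0.549·0.28 + 0.693·0.28
      = 0.02975 + 0.01369 + 0.15372 + 0.19404 = 0.3912

0.3912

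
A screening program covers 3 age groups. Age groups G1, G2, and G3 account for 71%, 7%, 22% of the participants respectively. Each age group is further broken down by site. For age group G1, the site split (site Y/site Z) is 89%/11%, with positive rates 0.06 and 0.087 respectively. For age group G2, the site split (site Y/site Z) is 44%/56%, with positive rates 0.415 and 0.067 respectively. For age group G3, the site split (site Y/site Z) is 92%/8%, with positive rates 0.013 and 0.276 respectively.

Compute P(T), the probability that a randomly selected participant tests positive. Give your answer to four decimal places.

P(T|G1) = 0.89·0.06 + 0.11·0.087 = 0.0534 + 0.00957 = 0.06297
P(T|G2) = 0.44·0.415 + 0.56·0.067 = 0.1826 + 0.03752 = 0.22012
P(T|G3) = 0.92·0.013 + 0.08·0.276 = 0.01196 + 0.02208 = 0.03404
Then overall,
P(T) = 0.71·0.06297 + 0.07·0.22012 + 0.22·0.03404
      = 0.0447087 + 0.0154084 + 0.0074888 = 0.0676059

0.0676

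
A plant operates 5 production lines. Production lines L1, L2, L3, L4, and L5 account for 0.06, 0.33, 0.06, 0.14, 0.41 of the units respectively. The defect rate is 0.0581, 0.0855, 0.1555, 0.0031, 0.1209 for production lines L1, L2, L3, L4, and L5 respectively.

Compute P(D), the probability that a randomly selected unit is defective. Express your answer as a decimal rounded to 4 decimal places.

P(D) = P(D|L1)·P(L1) + P(D|L2)·P(L2) + P(D|L3)·P(L3) + P(D|L4)·P(L4) + P(D|L5)·P(L5)
      = 0.0581·0.06 + 0.0855·0.33 + 0.1555·0.06 + 0.0031·0.14 + 0.1209·0.41
      = 0.003486 + 0.028215 + 0.00933 + 0.000434 + 0.049569 = 0.091034

0.0910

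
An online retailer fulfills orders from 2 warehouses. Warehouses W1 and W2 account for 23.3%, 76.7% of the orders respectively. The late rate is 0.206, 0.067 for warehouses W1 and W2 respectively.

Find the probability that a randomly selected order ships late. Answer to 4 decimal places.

P(L) = P(L|W1)·P(W1) + P(L|W2)·P(W2)
      = 0.206·0.233 + 0.067·0.767
      = 0.047998 + 0.051389 = 0.099387

0.0994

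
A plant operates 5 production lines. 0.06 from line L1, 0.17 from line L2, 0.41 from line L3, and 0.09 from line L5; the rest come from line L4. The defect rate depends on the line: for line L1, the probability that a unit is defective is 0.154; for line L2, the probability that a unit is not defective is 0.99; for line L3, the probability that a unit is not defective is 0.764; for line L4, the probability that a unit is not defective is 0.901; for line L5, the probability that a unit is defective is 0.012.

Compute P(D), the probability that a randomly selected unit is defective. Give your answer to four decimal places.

P(D) ≈ 0.1355

P(L4) = 1 − (0.06 + 0.17 + 0.41 + 0.09) = 0.27.
P(D|L2) = 1 − 0.99 = 0.01.
P(D|L3) = 1 − 0.764 = 0.236.
P(D|L4) = 1 − 0.901 = 0.099.
By the law of total probability,
P(D) = P(D|L1)·P(L1) + P(D|L2)·P(L2) + P(D|L3)·P(L3) + P(D|L4)·P(L4) + P(D|L5)·P(L5)
      = 0.154·0.06 + 0.01·0.17 + 0.236·0.41 + 0.099·0.27 + 0.012·0.09
      = 0.00924 + 0.0017 + 0.09676 + 0.02673 + 0.00108 = 0.13551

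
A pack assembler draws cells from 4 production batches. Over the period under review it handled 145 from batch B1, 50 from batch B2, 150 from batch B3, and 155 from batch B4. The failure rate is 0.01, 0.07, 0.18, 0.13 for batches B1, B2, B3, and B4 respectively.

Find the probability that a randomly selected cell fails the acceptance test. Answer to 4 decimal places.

Total: 145 + 50 + 150 + 155 = 500.
P(B1) = 145/500 = 0.29. P(B2) = 50/500 = 0.1. P(B3) = 150/500 = 0.3. P(B4) = 155/500 = 0.31.
By the law of total probability,
P(F) = P(F|B1)·P(B1) + P(F|B2)·P(B2) + P(F|B3)·P(B3) + P(F|B4)·P(B4)
      = 0.01·0.29 + 0.07·0.1 + 0.18·0.3 + 0.13·0.31
      = 0.0029 + 0.007 + 0.054 + 0.0403 = 0.1042

0.1042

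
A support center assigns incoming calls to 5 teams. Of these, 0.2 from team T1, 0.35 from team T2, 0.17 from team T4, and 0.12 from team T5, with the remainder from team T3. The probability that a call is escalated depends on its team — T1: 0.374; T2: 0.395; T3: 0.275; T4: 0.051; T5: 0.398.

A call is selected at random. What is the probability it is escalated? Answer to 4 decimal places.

0.3135

P(T3) = 1 − (0.2 + 0.35 + 0.17 + 0.12) = 0.16.
P(E) = P(E|T1)·P(T1) + P(E|T2)·P(T2) + P(E|T3)·P(T3) + P(E|T4)·P(T4) + P(E|T5)·P(T5)
      = 0.374·0.2 + 0.395·0.35 + 0.275·0.16 + 0.051·0.17 + 0.398·0.12
      = 0.0748 + 0.13825 + 0.044 + 0.00867 + 0.04776 = 0.31348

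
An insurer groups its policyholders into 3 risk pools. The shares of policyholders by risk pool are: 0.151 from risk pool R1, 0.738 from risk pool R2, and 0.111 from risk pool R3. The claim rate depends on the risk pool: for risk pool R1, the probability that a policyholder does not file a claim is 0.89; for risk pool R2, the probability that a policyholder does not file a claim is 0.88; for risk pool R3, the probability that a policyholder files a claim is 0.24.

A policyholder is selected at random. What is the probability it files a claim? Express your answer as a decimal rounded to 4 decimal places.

P(C|R1) = 1 − 0.89 = 0.11.
P(C|R2) = 1 − 0.88 = 0.12.
Summing over the partition,
P(C) = P(C|R1)·P(R1) + P(C|R2)·P(R2) + P(C|R3)·P(R3)
      = 0.11·0.151 + 0.12·0.738 + 0.24·0.111
      = 0.01661 + 0.08856 + 0.02664 = 0.13181

P(C) ≈ 0.1318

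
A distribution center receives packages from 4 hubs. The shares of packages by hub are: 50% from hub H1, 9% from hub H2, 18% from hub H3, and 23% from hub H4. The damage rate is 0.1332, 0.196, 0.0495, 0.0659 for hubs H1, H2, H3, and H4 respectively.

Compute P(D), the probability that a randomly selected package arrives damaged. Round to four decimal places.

P(D) = P(D|H1)·P(H1) + P(D|H2)·P(H2) + P(D|H3)·P(H3) + P(D|H4)·P(H4)
      = 0.1332·0.5 + 0.196·0.09 + 0.0495·0.18 + 0.0659·0.23
      = 0.0666 + 0.01764 + 0.00891 + 0.015157 = 0.108307

0.1083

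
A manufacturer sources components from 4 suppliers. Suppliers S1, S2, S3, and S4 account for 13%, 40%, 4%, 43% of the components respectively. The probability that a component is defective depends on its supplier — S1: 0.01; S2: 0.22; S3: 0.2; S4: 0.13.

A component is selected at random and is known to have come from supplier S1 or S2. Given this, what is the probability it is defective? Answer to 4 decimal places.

0.1685

Let S = {S1, S2}.
P(S) = 0.13 + 0.4 = 0.53.
P(D ∩ S) = 0.01·0.13 + 0.22·0.4 = 0.0013 + 0.088 = 0.0893.
P(D | S) = 0.0893 / 0.53 = 0.168491…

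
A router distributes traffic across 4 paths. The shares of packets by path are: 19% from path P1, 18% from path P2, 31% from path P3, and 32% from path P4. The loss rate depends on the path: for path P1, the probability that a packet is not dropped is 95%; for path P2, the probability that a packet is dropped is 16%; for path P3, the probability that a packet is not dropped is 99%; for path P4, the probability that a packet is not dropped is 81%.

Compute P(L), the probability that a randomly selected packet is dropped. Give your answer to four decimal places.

P(L|P1) = 1 − 0.95 = 0.05.
P(L|P3) = 1 − 0.99 = 0.01.
P(L|P4) = 1 − 0.81 = 0.19.
Summing over the partition,
P(L) = P(L|P1)·P(P1) + P(L|P2)·P(P2) + P(L|P3)·P(P3) + P(L|P4)·P(P4)
      = 0.05·0.19 + 0.16·0.18 + 0.01·0.31 + 0.19·0.32
      = 0.0095 + 0.0288 + 0.0031 + 0.0608 = 0.1022

P(L) ≈ 0.1022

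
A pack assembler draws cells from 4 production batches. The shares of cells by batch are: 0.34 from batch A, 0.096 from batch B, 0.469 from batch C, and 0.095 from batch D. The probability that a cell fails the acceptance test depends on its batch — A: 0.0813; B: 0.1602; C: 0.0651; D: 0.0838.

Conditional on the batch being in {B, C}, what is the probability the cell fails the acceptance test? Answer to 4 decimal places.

Let S = {B, C}.
P(S) = 0.096 + 0.469 = 0.565.
P(F ∩ S) = 0.1602·0.096 + 0.0651·0.469 = 0.0153792 + 0.0305319 = 0.0459111.
P(F | S) = 0.0459111 / 0.565 = 0.081259…

0.0813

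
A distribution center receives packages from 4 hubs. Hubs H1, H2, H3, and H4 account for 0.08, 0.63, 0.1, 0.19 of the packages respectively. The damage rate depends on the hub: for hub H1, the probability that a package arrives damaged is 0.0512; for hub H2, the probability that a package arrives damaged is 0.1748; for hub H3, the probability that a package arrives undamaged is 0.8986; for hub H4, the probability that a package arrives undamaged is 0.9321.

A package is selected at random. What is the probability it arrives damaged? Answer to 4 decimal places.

P(D|H3) = 1 − 0.8986 = 0.1014.
P(D|H4) = 1 − 0.9321 = 0.0679.
Summing over the partition,
P(D) = P(D|H1)·P(H1) + P(D|H2)·P(H2) + P(D|H3)·P(H3) + P(D|H4)·P(H4)
      = 0.0512·0.08 + 0.1748·0.63 + 0.1014·0.1 + 0.0679·0.19
      = 0.004096 + 0.110124 + 0.01014 + 0.012901 = 0.137261

P(D) ≈ 0.1373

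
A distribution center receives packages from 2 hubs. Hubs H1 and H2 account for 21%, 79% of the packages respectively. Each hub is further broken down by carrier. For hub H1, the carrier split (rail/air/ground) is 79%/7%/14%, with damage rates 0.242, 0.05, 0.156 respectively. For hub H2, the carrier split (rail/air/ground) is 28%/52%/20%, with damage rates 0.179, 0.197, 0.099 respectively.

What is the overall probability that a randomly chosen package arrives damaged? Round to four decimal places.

P(D|H1) = 0.79·0.242 + 0.07·0.05 + 0.14·0.156 = 0.19118 + 0.0035 + 0.02184 = 0.21652
P(D|H2) = 0.28·0.179 + 0.52·0.197 + 0.2·0.099 = 0.05012 + 0.10244 + 0.0198 = 0.17236
By total probability over the outer partition,
P(D) = 0.21·0.21652 + 0.79·0.17236
      = 0.0454692 + 0.1361644 = 0.1816336

P(D) ≈ 0.1816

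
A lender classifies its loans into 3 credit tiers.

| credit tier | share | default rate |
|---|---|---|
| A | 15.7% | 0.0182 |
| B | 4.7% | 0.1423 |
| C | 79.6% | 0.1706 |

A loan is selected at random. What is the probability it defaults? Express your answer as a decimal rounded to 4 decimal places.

0.1453

Using total probability over the partition,
P(D) = P(D|A)·P(A) + P(D|B)·P(B) + P(D|C)·P(C)
      = 0.0182·0.157 + 0.1423·0.047 + 0.1706·0.796
      = 0.0028574 + 0.0066881 + 0.1357976 = 0.1453431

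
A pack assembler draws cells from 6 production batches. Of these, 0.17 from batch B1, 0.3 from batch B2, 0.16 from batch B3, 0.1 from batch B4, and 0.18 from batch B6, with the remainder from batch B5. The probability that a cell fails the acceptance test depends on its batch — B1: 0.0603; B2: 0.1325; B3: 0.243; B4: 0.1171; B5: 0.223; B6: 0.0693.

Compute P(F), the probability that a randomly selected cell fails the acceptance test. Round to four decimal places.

P(F) ≈ 0.1331

P(B5) = 1 − (0.17 + 0.3 + 0.16 + 0.1 + 0.18) = 0.09.
Summing over the partition,
P(F) = P(F|B1)·P(B1) + P(F|B2)·P(B2) + P(F|B3)·P(B3) + P(F|B4)·P(B4) + P(F|B5)·P(B5) + P(F|B6)·P(B6)
      = 0.0603·0.17 + 0.1325·0.3 + 0.243·0.16 + 0.1171·0.1 + 0.223·0.09 + 0.0693·0.18
      = 0.010251 + 0.03975 + 0.03888 + 0.01171 + 0.02007 + 0.012474 = 0.133135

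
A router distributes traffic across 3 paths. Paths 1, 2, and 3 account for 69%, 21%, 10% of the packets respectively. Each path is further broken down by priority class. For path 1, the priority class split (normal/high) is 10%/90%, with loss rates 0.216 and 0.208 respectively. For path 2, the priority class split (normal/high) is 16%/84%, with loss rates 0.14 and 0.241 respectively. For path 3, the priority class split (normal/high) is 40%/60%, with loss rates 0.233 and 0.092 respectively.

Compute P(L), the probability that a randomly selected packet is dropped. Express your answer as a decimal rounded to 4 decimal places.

0.2061

P(L|1) = 0.1·0.216 + 0.9·0.208 = 0.0216 + 0.1872 = 0.2088
P(L|2) = 0.16·0.14 + 0.84·0.241 = 0.0224 + 0.20244 = 0.22484
P(L|3) = 0.4·0.233 + 0.6·0.092 = 0.0932 + 0.0552 = 0.1484
By total probability over the outer partition,
P(L) = 0.69·0.2088 + 0.21·0.22484 + 0.1·0.1484
      = 0.144072 + 0.0472164 + 0.01484 = 0.2061284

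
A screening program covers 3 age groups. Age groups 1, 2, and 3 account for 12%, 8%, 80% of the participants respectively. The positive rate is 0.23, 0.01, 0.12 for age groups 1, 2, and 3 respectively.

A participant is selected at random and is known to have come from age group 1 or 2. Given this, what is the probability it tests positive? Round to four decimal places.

Let S = {1, 2}.
P(S) = 0.12 + 0.08 = 0.2.
P(T ∩ S) = 0.23·0.12 + 0.01·0.08 = 0.0276 + 0.0008 = 0.0284.
P(T | S) = 0.0284 / 0.2 = 0.142000…

0.1420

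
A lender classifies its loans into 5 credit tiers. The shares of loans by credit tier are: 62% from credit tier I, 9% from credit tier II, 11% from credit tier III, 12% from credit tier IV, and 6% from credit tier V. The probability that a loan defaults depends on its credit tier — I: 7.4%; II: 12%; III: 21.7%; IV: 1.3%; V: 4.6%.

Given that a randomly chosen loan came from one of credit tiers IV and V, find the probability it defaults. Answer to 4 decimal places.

Let S = {IV, V}.
P(S) = 0.12 + 0.06 = 0.18.
P(D ∩ S) = 0.013·0.12 + 0.046·0.06 = 0.00156 + 0.00276 = 0.00432.
P(D | S) = 0.00432 / 0.18 = 0.024000…

0.0240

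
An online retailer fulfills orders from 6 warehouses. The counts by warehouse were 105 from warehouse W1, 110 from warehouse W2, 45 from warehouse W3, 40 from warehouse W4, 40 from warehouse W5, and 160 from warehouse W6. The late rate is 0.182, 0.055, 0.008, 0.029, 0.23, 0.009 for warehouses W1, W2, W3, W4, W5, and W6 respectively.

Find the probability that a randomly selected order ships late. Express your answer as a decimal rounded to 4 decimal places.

0.0746

Total: 105 + 110 + 45 + 40 + 40 + 160 = 500.
P(W1) = 105/500 = 0.21. P(W2) = 110/500 = 0.22. P(W3) = 45/500 = 0.09. P(W4) = 40/500 = 0.08. P(W5) = 40/500 = 0.08. P(W6) = 160/500 = 0.32.
Using total probability over the partition,
P(L) = P(L|W1)·P(W1) + P(L|W2)·P(W2) + P(L|W3)·P(W3) + P(L|W4)·P(W4) + P(L|W5)·P(W5) + P(L|W6)·P(W6)
      = 0.182·0.21 + 0.055·0.22 + 0.008·0.09 + 0.029·0.08 + 0.23·0.08 + 0.009·0.32
      = 0.03822 + 0.0121 + 0.00072 + 0.00232 + 0.0184 + 0.00288 = 0.07464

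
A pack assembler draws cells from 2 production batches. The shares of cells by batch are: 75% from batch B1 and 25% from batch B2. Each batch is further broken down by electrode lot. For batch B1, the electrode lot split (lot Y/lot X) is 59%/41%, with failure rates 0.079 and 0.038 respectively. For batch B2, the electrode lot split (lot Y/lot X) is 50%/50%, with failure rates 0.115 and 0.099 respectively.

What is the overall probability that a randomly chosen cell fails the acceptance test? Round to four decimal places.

0.0734

P(F|B1) = 0.59·0.079 + 0.41·0.038 = 0.04661 + 0.01558 = 0.06219
P(F|B2) = 0.5·0.115 + 0.5·0.099 = 0.0575 + 0.0495 = 0.107
Then overall,
P(F) = 0.75·0.06219 + 0.25·0.107
      = 0.0466425 + 0.02675 = 0.0733925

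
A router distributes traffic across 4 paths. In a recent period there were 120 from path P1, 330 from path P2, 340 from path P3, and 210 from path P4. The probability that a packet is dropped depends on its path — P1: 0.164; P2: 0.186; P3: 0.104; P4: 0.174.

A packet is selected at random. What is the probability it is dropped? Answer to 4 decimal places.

Total: 120 + 330 + 340 + 210 = 1000.
P(P1) = 120/1000 = 0.12. P(P2) = 330/1000 = 0.33. P(P3) = 340/1000 = 0.34. P(P4) = 210/1000 = 0.21.
Using total probability over the partition,
P(L) = P(L|P1)·P(P1) + P(L|P2)·P(P2) + P(L|P3)·P(P3) + P(L|P4)·P(P4)
      = 0.164·0.12 + 0.186·0.33 + 0.104·0.34 + 0.174·0.21
      = 0.01968 + 0.06138 + 0.03536 + 0.03654 = 0.15296

0.1530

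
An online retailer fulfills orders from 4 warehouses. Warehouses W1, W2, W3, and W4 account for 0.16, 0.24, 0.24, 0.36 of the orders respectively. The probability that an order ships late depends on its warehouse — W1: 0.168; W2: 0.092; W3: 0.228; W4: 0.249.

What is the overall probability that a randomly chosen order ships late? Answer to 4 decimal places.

P(L) = P(L|W1)·P(W1) + P(L|W2)·P(W2) + P(L|W3)·P(W3) + P(L|W4)·P(W4)
      = 0.168·0.16 + 0.092·0.24 + 0.228·0.24 + 0.249·0.36
      = 0.02688 + 0.02208 + 0.05472 + 0.08964 = 0.19332

0.1933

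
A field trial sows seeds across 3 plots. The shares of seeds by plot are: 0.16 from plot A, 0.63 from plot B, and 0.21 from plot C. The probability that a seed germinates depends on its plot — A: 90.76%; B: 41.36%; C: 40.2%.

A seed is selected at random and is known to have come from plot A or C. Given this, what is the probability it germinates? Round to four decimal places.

P(G|S) ≈ 0.6206

Let S = {A, C}.
P(S) = 0.16 + 0.21 = 0.37.
P(G ∩ S) = 0.9076·0.16 + 0.402·0.21 = 0.145216 + 0.08442 = 0.229636.
P(G | S) = 0.229636 / 0.37 = 0.620638…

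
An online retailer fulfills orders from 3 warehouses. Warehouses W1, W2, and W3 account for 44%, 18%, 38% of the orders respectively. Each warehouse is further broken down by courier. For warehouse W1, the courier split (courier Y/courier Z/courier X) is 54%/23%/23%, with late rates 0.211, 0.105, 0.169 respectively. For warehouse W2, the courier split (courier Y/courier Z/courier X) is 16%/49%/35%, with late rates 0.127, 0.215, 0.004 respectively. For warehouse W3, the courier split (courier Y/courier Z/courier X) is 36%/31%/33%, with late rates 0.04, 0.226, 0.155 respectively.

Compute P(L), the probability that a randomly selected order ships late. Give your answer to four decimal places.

0.1523

P(L|W1) = 0.54·0.211 + 0.23·0.105 + 0.23·0.169 = 0.11394 + 0.02415 + 0.03887 = 0.17696
P(L|W2) = 0.16·0.127 + 0.49·0.215 + 0.35·0.004 = 0.02032 + 0.10535 + 0.0014 = 0.12707
P(L|W3) = 0.36·0.04 + 0.31·0.226 + 0.33·0.155 = 0.0144 + 0.07006 + 0.05115 = 0.13561
By total probability over the outer partition,
P(L) = 0.44·0.17696 + 0.18·0.12707 + 0.38·0.13561
      = 0.0778624 + 0.0228726 + 0.0515318 = 0.1522668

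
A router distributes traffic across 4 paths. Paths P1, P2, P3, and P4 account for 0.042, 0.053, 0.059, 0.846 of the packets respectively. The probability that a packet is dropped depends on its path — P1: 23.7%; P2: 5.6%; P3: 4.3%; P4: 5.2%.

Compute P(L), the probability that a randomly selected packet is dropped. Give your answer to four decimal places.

P(L) ≈ 0.0595

Using total probability over the partition,
P(L) = P(L|P1)·P(P1) + P(L|P2)·P(P2) + P(L|P3)·P(P3) + P(L|P4)·P(P4)
      = 0.237·0.042 + 0.056·0.053 + 0.043·0.059 + 0.052·0.846
      = 0.009954 + 0.002968 + 0.002537 + 0.043992 = 0.059451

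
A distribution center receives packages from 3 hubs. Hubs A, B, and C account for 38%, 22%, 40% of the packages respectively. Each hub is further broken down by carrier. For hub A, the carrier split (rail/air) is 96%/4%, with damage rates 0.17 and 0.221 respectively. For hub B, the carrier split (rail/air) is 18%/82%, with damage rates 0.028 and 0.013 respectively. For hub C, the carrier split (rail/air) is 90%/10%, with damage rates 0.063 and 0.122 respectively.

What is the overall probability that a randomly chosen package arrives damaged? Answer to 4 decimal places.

0.0964

P(D|A) = 0.96·0.17 + 0.04·0.221 = 0.1632 + 0.00884 = 0.17204
P(D|B) = 0.18·0.028 + 0.82·0.013 = 0.00504 + 0.01066 = 0.0157
P(D|C) = 0.9·0.063 + 0.1·0.122 = 0.0567 + 0.0122 = 0.0689
Then overall,
P(D) = 0.38·0.17204 + 0.22·0.0157 + 0.4·0.0689
      = 0.0653752 + 0.003454 + 0.02756 = 0.0963892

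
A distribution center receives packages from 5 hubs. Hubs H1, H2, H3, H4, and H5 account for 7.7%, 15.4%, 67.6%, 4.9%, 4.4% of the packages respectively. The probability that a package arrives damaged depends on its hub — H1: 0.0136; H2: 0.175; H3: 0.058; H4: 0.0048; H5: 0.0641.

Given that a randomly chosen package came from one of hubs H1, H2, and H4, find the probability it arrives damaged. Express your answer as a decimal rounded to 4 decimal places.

P(D|S) ≈ 0.1008

Let S = {H1, H2, H4}.
P(S) = 0.077 + 0.154 + 0.049 = 0.28.
P(D ∩ S) = 0.0136·0.077 + 0.175·0.154 + 0.0048·0.049 = 0.0010472 + 0.02695 + 0.0002352 = 0.0282324.
P(D | S) = 0.0282324 / 0.28 = 0.100830…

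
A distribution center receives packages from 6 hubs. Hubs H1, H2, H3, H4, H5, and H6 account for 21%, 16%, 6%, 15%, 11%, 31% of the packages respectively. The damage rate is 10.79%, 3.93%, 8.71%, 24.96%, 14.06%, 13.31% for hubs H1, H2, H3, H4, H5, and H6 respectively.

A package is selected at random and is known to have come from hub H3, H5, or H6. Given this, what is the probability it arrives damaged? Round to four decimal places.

0.1291

Let S = {H3, H5, H6}.
P(S) = 0.06 + 0.11 + 0.31 = 0.48.
P(D ∩ S) = 0.0871·0.06 + 0.1406·0.11 + 0.1331·0.31 = 0.005226 + 0.015466 + 0.041261 = 0.061953.
P(D | S) = 0.061953 / 0.48 = 0.129069…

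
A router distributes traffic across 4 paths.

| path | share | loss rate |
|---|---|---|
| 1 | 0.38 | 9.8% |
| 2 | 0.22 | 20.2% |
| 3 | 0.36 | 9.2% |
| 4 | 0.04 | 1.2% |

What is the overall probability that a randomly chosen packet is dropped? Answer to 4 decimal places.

0.1153

P(L) = P(L|1)·P(1) + P(L|2)·P(2) + P(L|3)·P(3) + P(L|4)·P(4)
      = 0.098·0.38 + 0.202·0.22 + 0.092·0.36 + 0.012·0.04
      = 0.03724 + 0.04444 + 0.03312 + 0.00048 = 0.11528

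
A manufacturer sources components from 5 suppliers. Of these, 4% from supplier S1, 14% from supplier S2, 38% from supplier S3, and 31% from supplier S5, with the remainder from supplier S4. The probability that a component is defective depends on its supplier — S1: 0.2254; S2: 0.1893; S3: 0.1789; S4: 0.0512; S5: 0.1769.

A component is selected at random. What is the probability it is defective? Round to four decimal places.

P(D) ≈ 0.1650

P(S4) = 1 − (0.04 + 0.14 + 0.38 + 0.31) = 0.13.
P(D) = P(D|S1)·P(S1) + P(D|S2)·P(S2) + P(D|S3)·P(S3) + P(D|S4)·P(S4) + P(D|S5)·P(S5)
      = 0.2254·0.04 + 0.1893·0.14 + 0.1789·0.38 + 0.0512·0.13 + 0.1769·0.31
      = 0.009016 + 0.026502 + 0.067982 + 0.006656 + 0.054839 = 0.164995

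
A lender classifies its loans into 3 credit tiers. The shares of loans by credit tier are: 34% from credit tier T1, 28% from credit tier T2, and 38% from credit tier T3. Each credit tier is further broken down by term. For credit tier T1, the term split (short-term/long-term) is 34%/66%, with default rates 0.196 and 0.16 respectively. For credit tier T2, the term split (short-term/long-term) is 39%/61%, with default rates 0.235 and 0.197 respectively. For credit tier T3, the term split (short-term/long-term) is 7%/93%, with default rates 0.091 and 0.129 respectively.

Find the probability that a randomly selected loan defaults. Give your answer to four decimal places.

P(D|T1) = 0.34·0.196 + 0.66·0.16 = 0.06664 + 0.1056 = 0.17224
P(D|T2) = 0.39·0.235 + 0.61·0.197 = 0.09165 + 0.12017 = 0.21182
P(D|T3) = 0.07·0.091 + 0.93·0.129 = 0.00637 + 0.11997 = 0.12634
Then overall,
P(D) = 0.34·0.17224 + 0.28·0.21182 + 0.38·0.12634
      = 0.0585616 + 0.0593096 + 0.0480092 = 0.1658804

P(D) ≈ 0.1659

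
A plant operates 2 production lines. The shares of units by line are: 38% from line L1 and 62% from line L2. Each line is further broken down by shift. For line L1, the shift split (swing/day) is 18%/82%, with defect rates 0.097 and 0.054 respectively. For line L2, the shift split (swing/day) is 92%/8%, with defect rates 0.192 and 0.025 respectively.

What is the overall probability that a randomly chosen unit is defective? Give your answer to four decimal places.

P(D) ≈ 0.1342

P(D|L1) = 0.18·0.097 + 0.82·0.054 = 0.01746 + 0.04428 = 0.06174
P(D|L2) = 0.92·0.192 + 0.08·0.025 = 0.17664 + 0.002 = 0.17864
Then overall,
P(D) = 0.38·0.06174 + 0.62·0.17864
      = 0.0234612 + 0.1107568 = 0.134218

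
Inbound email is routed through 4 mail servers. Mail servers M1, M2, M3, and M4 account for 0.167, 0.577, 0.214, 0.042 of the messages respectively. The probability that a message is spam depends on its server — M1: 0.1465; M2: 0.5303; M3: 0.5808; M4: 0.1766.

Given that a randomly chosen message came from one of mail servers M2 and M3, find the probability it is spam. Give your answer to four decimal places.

P(S|J) ≈ 0.5440

Let J = {M2, M3}.
P(J) = 0.577 + 0.214 = 0.791.
P(S ∩ J) = 0.5303·0.577 + 0.5808·0.214 = 0.3059831 + 0.1242912 = 0.4302743.
P(S | J) = 0.4302743 / 0.791 = 0.543962…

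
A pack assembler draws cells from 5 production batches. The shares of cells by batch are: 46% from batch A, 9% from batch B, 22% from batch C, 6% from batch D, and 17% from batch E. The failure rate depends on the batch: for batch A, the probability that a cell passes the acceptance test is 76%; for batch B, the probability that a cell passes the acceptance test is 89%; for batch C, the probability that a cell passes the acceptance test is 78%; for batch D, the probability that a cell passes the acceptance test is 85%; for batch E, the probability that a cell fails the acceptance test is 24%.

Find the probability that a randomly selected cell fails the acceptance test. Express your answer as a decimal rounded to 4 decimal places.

P(F|A) = 1 − 0.76 = 0.24.
P(F|B) = 1 − 0.89 = 0.11.
P(F|C) = 1 − 0.78 = 0.22.
P(F|D) = 1 − 0.85 = 0.15.
Using total probability over the partition,
P(F) = P(F|A)·P(A) + P(F|B)·P(B) + P(F|C)·P(C) + P(F|D)·P(D) + P(F|E)·P(E)
      = 0.24·0.46 + 0.11·0.09 + 0.22·0.22 + 0.15·0.06 + 0.24·0.17
      = 0.1104 + 0.0099 + 0.0484 + 0.009 + 0.0408 = 0.2185

0.2185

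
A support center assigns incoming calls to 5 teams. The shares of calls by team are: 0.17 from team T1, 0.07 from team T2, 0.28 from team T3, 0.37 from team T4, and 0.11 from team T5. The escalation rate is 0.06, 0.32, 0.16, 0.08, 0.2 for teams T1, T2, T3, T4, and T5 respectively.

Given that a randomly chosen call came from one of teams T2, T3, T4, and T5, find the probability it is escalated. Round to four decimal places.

0.1431

Let S = {T2, T3, T4, T5}.
P(S) = 0.07 + 0.28 + 0.37 + 0.11 = 0.83.
P(E ∩ S) = 0.32·0.07 + 0.16·0.28 + 0.08·0.37 + 0.2·0.11 = 0.0224 + 0.0448 + 0.0296 + 0.022 = 0.1188.
P(E | S) = 0.1188 / 0.83 = 0.143133…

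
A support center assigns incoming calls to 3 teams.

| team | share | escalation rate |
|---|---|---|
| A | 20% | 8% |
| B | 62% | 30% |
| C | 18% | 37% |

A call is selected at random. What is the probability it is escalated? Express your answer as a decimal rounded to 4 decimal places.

0.2686

Using total probability over the partition,
P(E) = P(E|A)·P(A) + P(E|B)·P(B) + P(E|C)·P(C)
      = 0.08·0.2 + 0.3·0.62 + 0.37·0.18
      = 0.016 + 0.186 + 0.0666 = 0.2686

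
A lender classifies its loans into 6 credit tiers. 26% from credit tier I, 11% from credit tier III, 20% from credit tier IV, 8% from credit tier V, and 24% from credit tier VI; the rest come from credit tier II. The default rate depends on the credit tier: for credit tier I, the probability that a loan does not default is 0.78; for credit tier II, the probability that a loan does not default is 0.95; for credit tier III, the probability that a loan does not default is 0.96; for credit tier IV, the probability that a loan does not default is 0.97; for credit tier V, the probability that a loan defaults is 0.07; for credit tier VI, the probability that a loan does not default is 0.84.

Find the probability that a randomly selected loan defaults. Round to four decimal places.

P(II) = 1 − (0.26 + 0.11 + 0.2 + 0.08 + 0.24) = 0.11.
P(D|I) = 1 − 0.78 = 0.22.
P(D|II) = 1 − 0.95 = 0.05.
P(D|III) = 1 − 0.96 = 0.04.
P(D|IV) = 1 − 0.97 = 0.03.
P(D|VI) = 1 − 0.84 = 0.16.
P(D) = P(D|I)·P(I) + P(D|II)·P(II) + P(D|III)·P(III) + P(D|IV)·P(IV) + P(D|V)·P(V) + P(D|VI)·P(VI)
      = 0.22·0.26 + 0.05·0.11 + 0.04·0.11 + 0.03·0.2 + 0.07·0.08 + 0.16·0.24
      = 0.0572 + 0.0055 + 0.0044 + 0.006 + 0.0056 + 0.0384 = 0.1171

P(D) ≈ 0.1171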